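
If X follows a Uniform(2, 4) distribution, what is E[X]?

For X ~ Uniform(2, 4), the expected value is:
E[X] = 3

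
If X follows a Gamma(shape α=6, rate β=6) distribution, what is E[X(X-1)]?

E[X(X-1)] = E[X² - X] = E[X²] - E[X]
E[X] = 1
E[X²] = Var(X) + (E[X])² = \frac{1}{6} + (1)² = \frac{7}{6}
E[X(X-1)] = \frac{7}{6} - 1 = \frac{1}{6}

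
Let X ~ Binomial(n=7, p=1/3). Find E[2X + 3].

For X ~ Binomial(n=7, p=1/3):
E[X] = \frac{7}{3}
E[2X + 3] = 2 × E[X] + 3 = \frac{23}{3}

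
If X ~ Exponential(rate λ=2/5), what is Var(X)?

For X ~ Exponential(rate λ=2/5):
Var(X) = \frac{25}{4}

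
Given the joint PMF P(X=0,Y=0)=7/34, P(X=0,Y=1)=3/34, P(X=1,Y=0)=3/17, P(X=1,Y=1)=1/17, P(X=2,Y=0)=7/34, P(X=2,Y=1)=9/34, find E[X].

First find marginal of X:
P(X=0) = 5/17
P(X=1) = 4/17
P(X=2) = 8/17
E[X] = 0 × 5/17 + 1 × 4/17 + 2 × 8/17 = 20/17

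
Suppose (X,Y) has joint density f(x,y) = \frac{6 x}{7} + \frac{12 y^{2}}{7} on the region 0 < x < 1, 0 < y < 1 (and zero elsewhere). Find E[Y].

E[Y] = ∫_0^1 ∫_0^1 y × f(x,y) dx dy
= \frac{9}{14}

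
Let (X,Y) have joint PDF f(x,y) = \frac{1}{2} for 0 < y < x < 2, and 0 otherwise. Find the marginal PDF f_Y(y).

f_Y(y) = ∫_y^2 \frac{1}{2} dx = 1 - \frac{y}{2}
for 0 < y < 2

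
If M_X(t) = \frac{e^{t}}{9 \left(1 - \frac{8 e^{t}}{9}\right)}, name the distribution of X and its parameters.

The MGF M(t) = \frac{e^{t}}{9 \left(1 - \frac{8 e^{t}}{9}\right)} is the standard form for the Geometric distribution.
Comparing with the known MGF formula identifies: Geometric(p=1/9), X = trial number of first success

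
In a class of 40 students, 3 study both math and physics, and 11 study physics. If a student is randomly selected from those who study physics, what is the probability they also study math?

P(A ∩ B) = 3/40
P(B) = 11/40
P(A|B) = P(A ∩ B) / P(B) = (3/40) / (11/40) = 3/11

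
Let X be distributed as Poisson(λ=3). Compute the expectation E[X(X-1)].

E[X(X-1)] = E[X² - X] = E[X²] - E[X]
E[X] = 3
E[X²] = Var(X) + (E[X])² = 3 + (3)² = 12
E[X(X-1)] = 12 - 3 = 9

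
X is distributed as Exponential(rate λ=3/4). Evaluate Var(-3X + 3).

For X ~ Exponential(rate λ=3/4):
Var(X) = \frac{16}{9}
Var(-3X + 3) = (-3)² × Var(X) = 9 × \frac{16}{9} = 16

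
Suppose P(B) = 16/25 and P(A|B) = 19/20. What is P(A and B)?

By definition, P(A|B) = P(A ∩ B) / P(B)
So P(A ∩ B) = P(A|B) × P(B)
= 19/20 × 16/25
= 76/125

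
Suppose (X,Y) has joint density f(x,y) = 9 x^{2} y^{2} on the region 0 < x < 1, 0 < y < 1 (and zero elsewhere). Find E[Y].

E[Y] = ∫_0^1 ∫_0^1 y × f(x,y) dx dy
= \frac{3}{4}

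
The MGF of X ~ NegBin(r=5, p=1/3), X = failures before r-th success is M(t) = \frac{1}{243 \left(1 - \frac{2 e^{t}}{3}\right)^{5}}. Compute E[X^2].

To find E[X^2], compute M^(2)(0):
M^(1)(t) = \frac{10 e^{t}}{729 \left(1 - \frac{2 e^{t}}{3}\right)^{6}}
M^(2)(t) = \frac{10 e^{t}}{729 \left(1 - \frac{2 e^{t}}{3}\right)^{6}} + \frac{40 e^{2 t}}{729 \left(1 - \frac{2 e^{t}}{3}\right)^{7}}
M^(2)(0) = 130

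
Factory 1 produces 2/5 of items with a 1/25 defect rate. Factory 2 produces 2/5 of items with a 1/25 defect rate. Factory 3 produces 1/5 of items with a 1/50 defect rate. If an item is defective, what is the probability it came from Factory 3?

Using Bayes' theorem:
P(F1) = 2/5, P(D|F1) = 1/25
P(F2) = 2/5, P(D|F2) = 1/25
P(F3) = 1/5, P(D|F3) = 1/50
P(D) = P(D|F1)P(F1) + P(D|F2)P(F2) + P(D|F3)P(F3)
     = \frac{9}{250}
P(F3|D) = P(D|F3)P(F3) / P(D)
= \frac{1}{9}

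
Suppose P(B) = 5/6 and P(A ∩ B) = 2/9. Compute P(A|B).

P(A|B) = P(A ∩ B) / P(B)
= (2/9) / (5/6)
= 4/15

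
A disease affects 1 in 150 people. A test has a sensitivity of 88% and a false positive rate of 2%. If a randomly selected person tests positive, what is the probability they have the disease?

Let D = the rare event, + = positive/flagged.
P(D) = 1/150
P(+|D) = 88/100 = 22/25
P(+|D') = 2/100 = 1/50
P(+) = P(+|D)P(D) + P(+|D')P(D')
     = \frac{22}{25} × \frac{1}{150} + \frac{1}{50} × \frac{149}{150}
     = \frac{193}{7500}
P(D|+) = P(+|D)P(D)/P(+) = \frac{44}{193}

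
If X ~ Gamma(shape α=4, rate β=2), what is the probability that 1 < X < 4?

P(1 < X < 4) = ∫_{1}^{4} f(x) dx
where f(x) = \frac{8 x^{3} e^{- 2 x}}{3}
= \frac{-379 + 19 e^{6}}{3 e^{8}}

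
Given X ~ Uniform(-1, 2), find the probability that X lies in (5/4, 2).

P(5/4 < X < 2) = ∫_{5/4}^{2} f(x) dx
where f(x) = \frac{1}{3}
= \frac{1}{4}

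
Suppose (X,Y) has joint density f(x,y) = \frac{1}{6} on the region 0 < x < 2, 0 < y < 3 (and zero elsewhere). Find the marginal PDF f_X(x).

f_X(x) = ∫_0^3 f(x,y) dy
= ∫_0^3 \frac{1}{6} dy
= \frac{1}{2} for 0 < x < 2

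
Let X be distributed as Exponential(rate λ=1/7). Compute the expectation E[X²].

Using the identity E[X²] = Var(X) + (E[X])²:
E[X] = 7
Var(X) = 49
E[X²] = 49 + (7)²
= 98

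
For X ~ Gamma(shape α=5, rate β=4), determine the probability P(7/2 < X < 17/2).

P(7/2 < X < 17/2) = ∫_{7/2}^{17/2} f(x) dx
where f(x) = \frac{128 x^{4} e^{- 4 x}}{3}
= \frac{-188533 + 6513 e^{20}}{3 e^{34}}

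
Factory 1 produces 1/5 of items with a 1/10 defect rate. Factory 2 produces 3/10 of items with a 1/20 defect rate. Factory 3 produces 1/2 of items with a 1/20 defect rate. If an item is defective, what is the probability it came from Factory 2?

Using Bayes' theorem:
P(F1) = 1/5, P(D|F1) = 1/10
P(F2) = 3/10, P(D|F2) = 1/20
P(F3) = 1/2, P(D|F3) = 1/20
P(D) = P(D|F1)P(F1) + P(D|F2)P(F2) + P(D|F3)P(F3)
     = \frac{3}{50}
P(F2|D) = P(D|F2)P(F2) / P(D)
= \frac{1}{4}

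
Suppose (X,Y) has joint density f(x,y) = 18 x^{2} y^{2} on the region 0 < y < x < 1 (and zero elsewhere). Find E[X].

f_X(x) = ∫_0^x 18 x^{2} y^{2} dy = 6 x^{5}
E[X] = ∫_0^1 x × (6 x^{5}) dx = \frac{6}{7}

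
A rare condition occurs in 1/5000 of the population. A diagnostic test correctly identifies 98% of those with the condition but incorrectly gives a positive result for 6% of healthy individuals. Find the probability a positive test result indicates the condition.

Let D = the rare event, + = positive/flagged.
P(D) = 1/5000
P(+|D) = 98/100 = 49/50
P(+|D') = 6/100 = 3/50
P(+) = P(+|D)P(D) + P(+|D')P(D')
     = \frac{49}{50} × \frac{1}{5000} + \frac{3}{50} × \frac{4999}{5000}
     = \frac{7523}{125000}
P(D|+) = P(+|D)P(D)/P(+) = \frac{49}{15046}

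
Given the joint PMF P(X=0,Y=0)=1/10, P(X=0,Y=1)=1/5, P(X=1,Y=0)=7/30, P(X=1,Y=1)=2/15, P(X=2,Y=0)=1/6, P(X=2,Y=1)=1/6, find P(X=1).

P(X=1) = P(X=1,Y=0) + P(X=1,Y=1)
= 7/30 + 2/15
= 11/30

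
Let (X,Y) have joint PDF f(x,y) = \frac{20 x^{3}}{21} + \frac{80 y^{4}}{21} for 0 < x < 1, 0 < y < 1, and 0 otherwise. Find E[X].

E[X] = ∫_0^1 ∫_0^1 x × f(x,y) dy dx
= ∫_0^1 ∫_0^1 x × (\frac{20 x^{3}}{21} + \frac{80 y^{4}}{21}) dy dx
= \frac{4}{7}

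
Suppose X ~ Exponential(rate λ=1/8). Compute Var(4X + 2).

For X ~ Exponential(rate λ=1/8):
Var(X) = 64
Var(4X + 2) = (4)² × Var(X) = 16 × 64 = 1024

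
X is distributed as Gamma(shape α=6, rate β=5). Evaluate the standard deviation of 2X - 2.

For X ~ Gamma(shape α=6, rate β=5):
Var(X) = \frac{6}{25}
SD(X) = √(Var(X)) = √(\frac{6}{25}) = \frac{\sqrt{6}}{5}
SD(2X - 2) = |2| × SD(X) = 2 × \frac{\sqrt{6}}{5} = \frac{2 \sqrt{6}}{5}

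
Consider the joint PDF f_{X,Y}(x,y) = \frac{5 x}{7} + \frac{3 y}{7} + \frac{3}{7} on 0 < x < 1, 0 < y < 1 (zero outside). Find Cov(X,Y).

E[XY] = ∫∫ xy × f(x,y) dx dy = \frac{25}{84}
E[X] = \frac{47}{84}
E[Y] = \frac{15}{28}
Cov(X,Y) = E[XY] - E[X]E[Y] = - \frac{5}{2352}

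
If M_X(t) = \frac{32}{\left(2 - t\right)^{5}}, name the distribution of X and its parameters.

The MGF M(t) = \frac{32}{\left(2 - t\right)^{5}} is the standard form for the Gamma distribution.
Comparing with the known MGF formula identifies: Gamma(shape α=5, rate β=2)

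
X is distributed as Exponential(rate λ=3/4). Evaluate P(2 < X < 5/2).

P(2 < X < 5/2) = ∫_{2}^{5/2} f(x) dx
where f(x) = \frac{3 e^{- \frac{3 x}{4}}}{4}
= - \frac{1}{e^{\frac{15}{8}}} + e^{- \frac{3}{2}}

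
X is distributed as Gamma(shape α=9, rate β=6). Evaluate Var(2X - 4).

For X ~ Gamma(shape α=9, rate β=6):
Var(X) = \frac{1}{4}
Var(2X - 4) = (2)² × Var(X) = 4 × \frac{1}{4} = 1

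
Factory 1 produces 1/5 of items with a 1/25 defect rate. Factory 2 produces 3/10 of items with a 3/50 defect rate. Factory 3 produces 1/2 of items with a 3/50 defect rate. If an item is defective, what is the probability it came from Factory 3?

Using Bayes' theorem:
P(F1) = 1/5, P(D|F1) = 1/25
P(F2) = 3/10, P(D|F2) = 3/50
P(F3) = 1/2, P(D|F3) = 3/50
P(D) = P(D|F1)P(F1) + P(D|F2)P(F2) + P(D|F3)P(F3)
     = \frac{7}{125}
P(F3|D) = P(D|F3)P(F3) / P(D)
= \frac{15}{28}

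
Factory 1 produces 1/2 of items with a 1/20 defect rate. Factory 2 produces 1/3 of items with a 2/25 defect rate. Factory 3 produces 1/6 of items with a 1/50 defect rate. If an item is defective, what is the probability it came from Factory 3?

Using Bayes' theorem:
P(F1) = 1/2, P(D|F1) = 1/20
P(F2) = 1/3, P(D|F2) = 2/25
P(F3) = 1/6, P(D|F3) = 1/50
P(D) = P(D|F1)P(F1) + P(D|F2)P(F2) + P(D|F3)P(F3)
     = \frac{11}{200}
P(F3|D) = P(D|F3)P(F3) / P(D)
= \frac{2}{33}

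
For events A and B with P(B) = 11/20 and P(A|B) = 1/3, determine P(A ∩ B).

By definition, P(A|B) = P(A ∩ B) / P(B)
So P(A ∩ B) = P(A|B) × P(B)
= 1/3 × 11/20
= 11/60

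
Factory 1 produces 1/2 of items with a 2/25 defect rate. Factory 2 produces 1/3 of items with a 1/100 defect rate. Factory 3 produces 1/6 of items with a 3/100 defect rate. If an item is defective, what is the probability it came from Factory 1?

Using Bayes' theorem:
P(F1) = 1/2, P(D|F1) = 2/25
P(F2) = 1/3, P(D|F2) = 1/100
P(F3) = 1/6, P(D|F3) = 3/100
P(D) = P(D|F1)P(F1) + P(D|F2)P(F2) + P(D|F3)P(F3)
     = \frac{29}{600}
P(F1|D) = P(D|F1)P(F1) / P(D)
= \frac{24}{29}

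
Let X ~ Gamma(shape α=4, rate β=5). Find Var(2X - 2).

For X ~ Gamma(shape α=4, rate β=5):
Var(X) = \frac{4}{25}
Var(2X - 2) = (2)² × Var(X) = 4 × \frac{4}{25} = \frac{16}{25}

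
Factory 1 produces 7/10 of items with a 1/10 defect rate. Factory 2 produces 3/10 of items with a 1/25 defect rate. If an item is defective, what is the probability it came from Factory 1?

Using Bayes' theorem:
P(F1) = 7/10, P(D|F1) = 1/10
P(F2) = 3/10, P(D|F2) = 1/25
P(D) = P(D|F1)P(F1) + P(D|F2)P(F2)
     = \frac{41}{500}
P(F1|D) = P(D|F1)P(F1) / P(D)
= \frac{35}{41}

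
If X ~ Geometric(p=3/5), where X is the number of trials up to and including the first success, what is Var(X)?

For X ~ Geometric(p=3/5), where X is the number of trials up to and including the first success:
Var(X) = \frac{10}{9}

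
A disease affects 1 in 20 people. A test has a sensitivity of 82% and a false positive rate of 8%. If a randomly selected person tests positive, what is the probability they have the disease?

Let D = the rare event, + = positive/flagged.
P(D) = 1/20
P(+|D) = 82/100 = 41/50
P(+|D') = 8/100 = 2/25
P(+) = P(+|D)P(D) + P(+|D')P(D')
     = \frac{41}{50} × \frac{1}{20} + \frac{2}{25} × \frac{19}{20}
     = \frac{117}{1000}
P(D|+) = P(+|D)P(D)/P(+) = \frac{41}{117}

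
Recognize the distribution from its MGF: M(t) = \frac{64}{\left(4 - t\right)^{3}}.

The MGF M(t) = \frac{64}{\left(4 - t\right)^{3}} is the standard form for the Gamma distribution.
Comparing with the known MGF formula identifies: Gamma(shape α=3, rate β=4)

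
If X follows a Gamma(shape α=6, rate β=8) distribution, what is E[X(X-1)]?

E[X(X-1)] = E[X² - X] = E[X²] - E[X]
E[X] = \frac{3}{4}
E[X²] = Var(X) + (E[X])² = \frac{3}{32} + (\frac{3}{4})² = \frac{21}{32}
E[X(X-1)] = \frac{21}{32} - \frac{3}{4} = - \frac{3}{32}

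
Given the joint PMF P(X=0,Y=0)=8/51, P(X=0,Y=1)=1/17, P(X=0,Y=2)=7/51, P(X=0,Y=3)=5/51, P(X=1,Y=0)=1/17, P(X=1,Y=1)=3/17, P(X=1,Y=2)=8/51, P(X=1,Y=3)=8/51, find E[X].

First find marginal of X:
P(X=0) = 23/51
P(X=1) = 28/51
E[X] = 0 × 23/51 + 1 × 28/51 = 28/51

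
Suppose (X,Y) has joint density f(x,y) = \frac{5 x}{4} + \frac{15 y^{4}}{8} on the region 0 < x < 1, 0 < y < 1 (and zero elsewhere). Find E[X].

E[X] = ∫_0^1 ∫_0^1 x × f(x,y) dy dx
= ∫_0^1 ∫_0^1 x × (\frac{5 x}{4} + \frac{15 y^{4}}{8}) dy dx
= \frac{29}{48}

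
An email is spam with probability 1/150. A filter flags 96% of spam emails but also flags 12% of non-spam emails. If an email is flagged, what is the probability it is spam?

Let D = the rare event, + = positive/flagged.
P(D) = 1/150
P(+|D) = 96/100 = 24/25
P(+|D') = 12/100 = 3/25
P(+) = P(+|D)P(D) + P(+|D')P(D')
     = \frac{24}{25} × \frac{1}{150} + \frac{3}{25} × \frac{149}{150}
     = \frac{157}{1250}
P(D|+) = P(+|D)P(D)/P(+) = \frac{8}{157}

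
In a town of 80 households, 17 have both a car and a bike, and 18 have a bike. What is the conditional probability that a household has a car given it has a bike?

P(A ∩ B) = 17/80
P(B) = 18/80 = 9/40
P(A|B) = P(A ∩ B) / P(B) = (17/80) / (9/40) = 17/18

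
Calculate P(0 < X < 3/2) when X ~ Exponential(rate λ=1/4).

P(0 < X < 3/2) = ∫_{0}^{3/2} f(x) dx
where f(x) = \frac{e^{- \frac{x}{4}}}{4}
= 1 - e^{- \frac{3}{8}}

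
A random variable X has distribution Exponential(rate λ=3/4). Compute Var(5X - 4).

For X ~ Exponential(rate λ=3/4):
Var(X) = \frac{16}{9}
Var(5X - 4) = (5)² × Var(X) = 25 × \frac{16}{9} = \frac{400}{9}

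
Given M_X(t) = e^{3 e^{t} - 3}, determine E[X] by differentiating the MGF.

To find E[X], compute M^(1)(0):
M^(1)(t) = 3 e^{t} e^{3 e^{t} - 3}
M^(1)(0) = 3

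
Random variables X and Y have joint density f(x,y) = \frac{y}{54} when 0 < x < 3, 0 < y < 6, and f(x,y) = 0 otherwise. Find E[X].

f_X(x) = ∫_0^6 \frac{y}{54} dy = \frac{1}{3}
E[X] = ∫_0^3 x × (\frac{1}{3}) dx = \frac{3}{2}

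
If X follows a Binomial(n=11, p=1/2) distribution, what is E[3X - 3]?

For X ~ Binomial(n=11, p=1/2):
E[X] = \frac{11}{2}
E[3X - 3] = 3 × E[X] - 3 = \frac{27}{2}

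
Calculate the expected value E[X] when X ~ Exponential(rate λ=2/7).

For X ~ Exponential(rate λ=2/7), the expected value is:
E[X] = \frac{7}{2}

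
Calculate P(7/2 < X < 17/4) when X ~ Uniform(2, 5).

P(7/2 < X < 17/4) = ∫_{7/2}^{17/4} f(x) dx
where f(x) = \frac{1}{3}
= \frac{1}{4}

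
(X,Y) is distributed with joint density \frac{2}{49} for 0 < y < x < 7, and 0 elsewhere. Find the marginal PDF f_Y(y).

f_Y(y) = ∫_y^7 \frac{2}{49} dx = \frac{2}{7} - \frac{2 y}{49}
for 0 < y < 7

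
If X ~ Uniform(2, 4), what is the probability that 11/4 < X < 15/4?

P(11/4 < X < 15/4) = ∫_{11/4}^{15/4} f(x) dx
where f(x) = \frac{1}{2}
= \frac{1}{2}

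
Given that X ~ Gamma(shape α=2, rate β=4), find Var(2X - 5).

For X ~ Gamma(shape α=2, rate β=4):
Var(X) = \frac{1}{8}
Var(2X - 5) = (2)² × Var(X) = 4 × \frac{1}{8} = \frac{1}{2}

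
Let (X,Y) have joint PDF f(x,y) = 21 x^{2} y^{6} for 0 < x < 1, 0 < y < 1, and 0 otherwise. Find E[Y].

E[Y] = ∫_0^1 ∫_0^1 y × f(x,y) dx dy
= \frac{7}{8}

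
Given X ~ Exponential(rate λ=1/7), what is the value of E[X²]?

Using the identity E[X²] = Var(X) + (E[X])²:
E[X] = 7
Var(X) = 49
E[X²] = 49 + (7)²
= 98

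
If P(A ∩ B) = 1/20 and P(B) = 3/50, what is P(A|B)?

P(A|B) = P(A ∩ B) / P(B)
= (1/20) / (3/50)
= 5/6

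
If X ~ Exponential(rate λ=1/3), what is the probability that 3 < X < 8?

P(3 < X < 8) = ∫_{3}^{8} f(x) dx
where f(x) = \frac{e^{- \frac{x}{3}}}{3}
= - \frac{1}{e^{\frac{8}{3}}} + e^{-1}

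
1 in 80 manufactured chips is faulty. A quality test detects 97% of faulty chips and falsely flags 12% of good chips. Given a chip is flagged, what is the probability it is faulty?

Let D = the rare event, + = positive/flagged.
P(D) = 1/80
P(+|D) = 97/100
P(+|D') = 12/100 = 3/25
P(+) = P(+|D)P(D) + P(+|D')P(D')
     = \frac{97}{100} × \frac{1}{80} + \frac{3}{25} × \frac{79}{80}
     = \frac{209}{1600}
P(D|+) = P(+|D)P(D)/P(+) = \frac{97}{1045}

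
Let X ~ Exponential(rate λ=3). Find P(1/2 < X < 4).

P(1/2 < X < 4) = ∫_{1/2}^{4} f(x) dx
where f(x) = 3 e^{- 3 x}
= - \frac{1}{e^{12}} + e^{- \frac{3}{2}}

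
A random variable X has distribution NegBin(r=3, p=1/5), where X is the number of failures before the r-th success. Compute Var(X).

For X ~ NegBin(r=3, p=1/5), where X is the number of failures before the r-th success:
Var(X) = 60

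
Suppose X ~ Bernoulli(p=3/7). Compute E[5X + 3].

For X ~ Bernoulli(p=3/7):
E[X] = \frac{3}{7}
E[5X + 3] = 5 × E[X] + 3 = \frac{36}{7}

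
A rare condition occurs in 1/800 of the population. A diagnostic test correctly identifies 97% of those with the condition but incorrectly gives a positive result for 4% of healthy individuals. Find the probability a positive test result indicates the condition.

Let D = the rare event, + = positive/flagged.
P(D) = 1/800
P(+|D) = 97/100
P(+|D') = 4/100 = 1/25
P(+) = P(+|D)P(D) + P(+|D')P(D')
     = \frac{97}{100} × \frac{1}{800} + \frac{1}{25} × \frac{799}{800}
     = \frac{3293}{80000}
P(D|+) = P(+|D)P(D)/P(+) = \frac{97}{3293}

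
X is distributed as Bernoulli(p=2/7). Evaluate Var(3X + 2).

For X ~ Bernoulli(p=2/7):
Var(X) = \frac{10}{49}
Var(3X + 2) = (3)² × Var(X) = 9 × \frac{10}{49} = \frac{90}{49}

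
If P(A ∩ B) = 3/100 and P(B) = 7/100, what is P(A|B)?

P(A|B) = P(A ∩ B) / P(B)
= (3/100) / (7/100)
= 3/7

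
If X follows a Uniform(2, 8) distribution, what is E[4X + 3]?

For X ~ Uniform(2, 8):
E[X] = 5
E[4X + 3] = 4 × E[X] + 3 = 23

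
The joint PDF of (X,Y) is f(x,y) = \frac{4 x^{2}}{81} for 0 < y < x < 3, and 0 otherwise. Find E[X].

f_X(x) = ∫_0^x \frac{4 x^{2}}{81} dy = \frac{4 x^{3}}{81}
E[X] = ∫_0^3 x × (\frac{4 x^{3}}{81}) dx = \frac{12}{5}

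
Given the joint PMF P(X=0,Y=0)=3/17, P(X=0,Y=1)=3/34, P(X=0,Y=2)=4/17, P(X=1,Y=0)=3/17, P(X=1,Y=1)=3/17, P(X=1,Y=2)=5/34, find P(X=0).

P(X=0) = P(X=0,Y=0) + P(X=0,Y=1) + P(X=0,Y=2)
= 3/17 + 3/34 + 4/17
= 1/2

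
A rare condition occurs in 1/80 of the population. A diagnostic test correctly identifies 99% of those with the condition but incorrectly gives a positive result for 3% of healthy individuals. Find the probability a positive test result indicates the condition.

Let D = the rare event, + = positive/flagged.
P(D) = 1/80
P(+|D) = 99/100
P(+|D') = 3/100
P(+) = P(+|D)P(D) + P(+|D')P(D')
     = \frac{99}{100} × \frac{1}{80} + \frac{3}{100} × \frac{79}{80}
     = \frac{21}{500}
P(D|+) = P(+|D)P(D)/P(+) = \frac{33}{112}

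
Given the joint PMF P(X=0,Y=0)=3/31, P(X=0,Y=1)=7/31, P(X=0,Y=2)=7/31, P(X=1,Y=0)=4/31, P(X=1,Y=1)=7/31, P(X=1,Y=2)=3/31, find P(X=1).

P(X=1) = P(X=1,Y=0) + P(X=1,Y=1) + P(X=1,Y=2)
= 4/31 + 7/31 + 3/31
= 14/31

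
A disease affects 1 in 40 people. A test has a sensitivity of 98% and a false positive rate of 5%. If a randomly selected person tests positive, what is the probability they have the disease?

Let D = the rare event, + = positive/flagged.
P(D) = 1/40
P(+|D) = 98/100 = 49/50
P(+|D') = 5/100 = 1/20
P(+) = P(+|D)P(D) + P(+|D')P(D')
     = \frac{49}{50} × \frac{1}{40} + \frac{1}{20} × \frac{39}{40}
     = \frac{293}{4000}
P(D|+) = P(+|D)P(D)/P(+) = \frac{98}{293}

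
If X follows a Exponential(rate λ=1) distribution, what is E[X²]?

Using the identity E[X²] = Var(X) + (E[X])²:
E[X] = 1
Var(X) = 1
E[X²] = 1 + (1)²
= 2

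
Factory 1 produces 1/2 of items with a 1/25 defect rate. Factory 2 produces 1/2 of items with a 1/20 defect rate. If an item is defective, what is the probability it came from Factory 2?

Using Bayes' theorem:
P(F1) = 1/2, P(D|F1) = 1/25
P(F2) = 1/2, P(D|F2) = 1/20
P(D) = P(D|F1)P(F1) + P(D|F2)P(F2)
     = \frac{9}{200}
P(F2|D) = P(D|F2)P(F2) / P(D)
= \frac{5}{9}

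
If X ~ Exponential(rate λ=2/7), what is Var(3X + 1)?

For X ~ Exponential(rate λ=2/7):
Var(X) = \frac{49}{4}
Var(3X + 1) = (3)² × Var(X) = 9 × \frac{49}{4} = \frac{441}{4}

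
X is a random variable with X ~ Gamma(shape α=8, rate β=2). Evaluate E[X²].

Using the identity E[X²] = Var(X) + (E[X])²:
E[X] = 4
Var(X) = 2
E[X²] = 2 + (4)²
= 18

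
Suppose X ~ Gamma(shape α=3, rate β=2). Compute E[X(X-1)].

E[X(X-1)] = E[X² - X] = E[X²] - E[X]
E[X] = \frac{3}{2}
E[X²] = Var(X) + (E[X])² = \frac{3}{4} + (\frac{3}{2})² = 3
E[X(X-1)] = 3 - \frac{3}{2} = \frac{3}{2}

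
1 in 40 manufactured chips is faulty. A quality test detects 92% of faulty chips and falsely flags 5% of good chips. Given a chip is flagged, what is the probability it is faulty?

Let D = the rare event, + = positive/flagged.
P(D) = 1/40
P(+|D) = 92/100 = 23/25
P(+|D') = 5/100 = 1/20
P(+) = P(+|D)P(D) + P(+|D')P(D')
     = \frac{23}{25} × \frac{1}{40} + \frac{1}{20} × \frac{39}{40}
     = \frac{287}{4000}
P(D|+) = P(+|D)P(D)/P(+) = \frac{92}{287}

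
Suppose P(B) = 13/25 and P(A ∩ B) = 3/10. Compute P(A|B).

P(A|B) = P(A ∩ B) / P(B)
= (3/10) / (13/25)
= 15/26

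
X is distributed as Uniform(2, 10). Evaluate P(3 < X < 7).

P(3 < X < 7) = ∫_{3}^{7} f(x) dx
where f(x) = \frac{1}{8}
= \frac{1}{2}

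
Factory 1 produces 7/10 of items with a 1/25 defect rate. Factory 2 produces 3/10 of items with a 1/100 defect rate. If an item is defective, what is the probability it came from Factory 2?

Using Bayes' theorem:
P(F1) = 7/10, P(D|F1) = 1/25
P(F2) = 3/10, P(D|F2) = 1/100
P(D) = P(D|F1)P(F1) + P(D|F2)P(F2)
     = \frac{31}{1000}
P(F2|D) = P(D|F2)P(F2) / P(D)
= \frac{3}{31}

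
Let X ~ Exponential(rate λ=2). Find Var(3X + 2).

For X ~ Exponential(rate λ=2):
Var(X) = \frac{1}{4}
Var(3X + 2) = (3)² × Var(X) = 9 × \frac{1}{4} = \frac{9}{4}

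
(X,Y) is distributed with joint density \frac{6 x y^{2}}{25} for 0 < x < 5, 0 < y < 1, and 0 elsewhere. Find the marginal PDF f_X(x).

f_X(x) = ∫_0^1 f(x,y) dy
= ∫_0^1 \frac{6 x y^{2}}{25} dy
= \frac{2 x}{25} for 0 < x < 5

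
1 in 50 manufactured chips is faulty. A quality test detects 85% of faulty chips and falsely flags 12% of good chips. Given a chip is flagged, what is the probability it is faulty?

Let D = the rare event, + = positive/flagged.
P(D) = 1/50
P(+|D) = 85/100 = 17/20
P(+|D') = 12/100 = 3/25
P(+) = P(+|D)P(D) + P(+|D')P(D')
     = \frac{17}{20} × \frac{1}{50} + \frac{3}{25} × \frac{49}{50}
     = \frac{673}{5000}
P(D|+) = P(+|D)P(D)/P(+) = \frac{85}{673}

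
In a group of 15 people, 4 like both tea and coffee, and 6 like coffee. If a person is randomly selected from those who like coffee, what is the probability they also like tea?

P(A ∩ B) = 4/15
P(B) = 6/15 = 2/5
P(A|B) = P(A ∩ B) / P(B) = (4/15) / (2/5) = 2/3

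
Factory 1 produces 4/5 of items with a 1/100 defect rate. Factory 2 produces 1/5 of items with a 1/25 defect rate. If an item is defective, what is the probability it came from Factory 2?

Using Bayes' theorem:
P(F1) = 4/5, P(D|F1) = 1/100
P(F2) = 1/5, P(D|F2) = 1/25
P(D) = P(D|F1)P(F1) + P(D|F2)P(F2)
     = \frac{2}{125}
P(F2|D) = P(D|F2)P(F2) / P(D)
= \frac{1}{2}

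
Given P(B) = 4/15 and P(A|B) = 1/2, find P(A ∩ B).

By definition, P(A|B) = P(A ∩ B) / P(B)
So P(A ∩ B) = P(A|B) × P(B)
= 1/2 × 4/15
= 2/15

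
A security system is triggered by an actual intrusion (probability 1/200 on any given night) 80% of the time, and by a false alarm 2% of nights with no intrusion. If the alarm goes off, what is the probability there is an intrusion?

Let D = the rare event, + = positive/flagged.
P(D) = 1/200
P(+|D) = 80/100 = 4/5
P(+|D') = 2/100 = 1/50
P(+) = P(+|D)P(D) + P(+|D')P(D')
     = \frac{4}{5} × \frac{1}{200} + \frac{1}{50} × \frac{199}{200}
     = \frac{239}{10000}
P(D|+) = P(+|D)P(D)/P(+) = \frac{40}{239}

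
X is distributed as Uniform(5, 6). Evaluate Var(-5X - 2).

For X ~ Uniform(5, 6):
Var(X) = \frac{1}{12}
Var(-5X - 2) = (-5)² × Var(X) = 25 × \frac{1}{12} = \frac{25}{12}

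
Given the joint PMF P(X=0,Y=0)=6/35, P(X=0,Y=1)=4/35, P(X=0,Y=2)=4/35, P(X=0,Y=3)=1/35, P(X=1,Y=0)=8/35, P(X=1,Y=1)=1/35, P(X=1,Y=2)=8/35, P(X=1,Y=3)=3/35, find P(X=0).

P(X=0) = P(X=0,Y=0) + P(X=0,Y=1) + P(X=0,Y=2) + P(X=0,Y=3)
= 6/35 + 4/35 + 4/35 + 1/35
= 3/7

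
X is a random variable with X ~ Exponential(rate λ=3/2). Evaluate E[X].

For X ~ Exponential(rate λ=3/2), the expected value is:
E[X] = \frac{2}{3}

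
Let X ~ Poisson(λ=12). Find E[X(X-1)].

E[X(X-1)] = E[X² - X] = E[X²] - E[X]
E[X] = 12
E[X²] = Var(X) + (E[X])² = 12 + (12)² = 156
E[X(X-1)] = 156 - 12 = 144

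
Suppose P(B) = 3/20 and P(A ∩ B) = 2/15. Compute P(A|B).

P(A|B) = P(A ∩ B) / P(B)
= (2/15) / (3/20)
= 8/9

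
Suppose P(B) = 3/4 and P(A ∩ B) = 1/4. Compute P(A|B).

P(A|B) = P(A ∩ B) / P(B)
= (1/4) / (3/4)
= 1/3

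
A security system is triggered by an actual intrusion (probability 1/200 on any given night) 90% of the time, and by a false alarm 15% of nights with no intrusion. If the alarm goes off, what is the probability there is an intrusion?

Let D = the rare event, + = positive/flagged.
P(D) = 1/200
P(+|D) = 90/100 = 9/10
P(+|D') = 15/100 = 3/20
P(+) = P(+|D)P(D) + P(+|D')P(D')
     = \frac{9}{10} × \frac{1}{200} + \frac{3}{20} × \frac{199}{200}
     = \frac{123}{800}
P(D|+) = P(+|D)P(D)/P(+) = \frac{6}{205}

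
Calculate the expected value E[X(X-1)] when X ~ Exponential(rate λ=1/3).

E[X(X-1)] = E[X² - X] = E[X²] - E[X]
E[X] = 3
E[X²] = Var(X) + (E[X])² = 9 + (3)² = 18
E[X(X-1)] = 18 - 3 = 15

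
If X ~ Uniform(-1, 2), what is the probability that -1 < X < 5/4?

P(-1 < X < 5/4) = ∫_{-1}^{5/4} f(x) dx
where f(x) = \frac{1}{3}
= \frac{3}{4}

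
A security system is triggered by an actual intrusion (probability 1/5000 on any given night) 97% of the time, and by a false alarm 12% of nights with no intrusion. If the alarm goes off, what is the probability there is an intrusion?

Let D = the rare event, + = positive/flagged.
P(D) = 1/5000
P(+|D) = 97/100
P(+|D') = 12/100 = 3/25
P(+) = P(+|D)P(D) + P(+|D')P(D')
     = \frac{97}{100} × \frac{1}{5000} + \frac{3}{25} × \frac{4999}{5000}
     = \frac{12017}{100000}
P(D|+) = P(+|D)P(D)/P(+) = \frac{97}{60085}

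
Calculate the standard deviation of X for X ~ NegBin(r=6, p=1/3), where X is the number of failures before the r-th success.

For X ~ NegBin(r=6, p=1/3), where X is the number of failures before the r-th success:
Var(X) = 36
SD(X) = √(Var(X)) = √(36) = 6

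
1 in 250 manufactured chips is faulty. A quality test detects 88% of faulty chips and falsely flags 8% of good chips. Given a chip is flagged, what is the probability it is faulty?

Let D = the rare event, + = positive/flagged.
P(D) = 1/250
P(+|D) = 88/100 = 22/25
P(+|D') = 8/100 = 2/25
P(+) = P(+|D)P(D) + P(+|D')P(D')
     = \frac{22}{25} × \frac{1}{250} + \frac{2}{25} × \frac{249}{250}
     = \frac{52}{625}
P(D|+) = P(+|D)P(D)/P(+) = \frac{11}{260}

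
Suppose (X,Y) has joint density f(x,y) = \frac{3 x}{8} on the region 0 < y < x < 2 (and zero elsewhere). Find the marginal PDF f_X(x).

f_X(x) = ∫_0^x \frac{3 x}{8} dy = \frac{3 x^{2}}{8}
for 0 < x < 2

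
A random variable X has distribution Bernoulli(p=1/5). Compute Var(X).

For X ~ Bernoulli(p=1/5):
Var(X) = \frac{4}{25}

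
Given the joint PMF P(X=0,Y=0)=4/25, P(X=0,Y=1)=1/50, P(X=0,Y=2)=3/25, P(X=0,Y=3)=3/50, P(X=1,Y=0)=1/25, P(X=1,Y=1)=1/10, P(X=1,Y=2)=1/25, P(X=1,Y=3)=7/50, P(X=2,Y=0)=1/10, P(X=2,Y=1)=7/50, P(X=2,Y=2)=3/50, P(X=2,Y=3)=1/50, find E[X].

First find marginal of X:
P(X=0) = 9/25
P(X=1) = 8/25
P(X=2) = 8/25
E[X] = 0 × 9/25 + 1 × 8/25 + 2 × 8/25 = 24/25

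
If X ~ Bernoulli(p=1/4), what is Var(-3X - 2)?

For X ~ Bernoulli(p=1/4):
Var(X) = \frac{3}{16}
Var(-3X - 2) = (-3)² × Var(X) = 9 × \frac{3}{16} = \frac{27}{16}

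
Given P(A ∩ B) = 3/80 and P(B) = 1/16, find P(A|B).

P(A|B) = P(A ∩ B) / P(B)
= (3/80) / (1/16)
= 3/5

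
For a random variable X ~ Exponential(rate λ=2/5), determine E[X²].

Using the identity E[X²] = Var(X) + (E[X])²:
E[X] = \frac{5}{2}
Var(X) = \frac{25}{4}
E[X²] = \frac{25}{4} + (\frac{5}{2})²
= \frac{25}{2}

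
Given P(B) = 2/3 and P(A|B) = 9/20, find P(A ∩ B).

By definition, P(A|B) = P(A ∩ B) / P(B)
So P(A ∩ B) = P(A|B) × P(B)
= 9/20 × 2/3
= 3/10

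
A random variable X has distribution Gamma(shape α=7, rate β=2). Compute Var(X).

For X ~ Gamma(shape α=7, rate β=2):
Var(X) = \frac{7}{4}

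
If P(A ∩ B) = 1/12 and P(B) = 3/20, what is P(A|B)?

P(A|B) = P(A ∩ B) / P(B)
= (1/12) / (3/20)
= 5/9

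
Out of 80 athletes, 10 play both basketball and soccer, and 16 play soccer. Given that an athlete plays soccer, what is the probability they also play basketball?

P(A ∩ B) = 10/80 = 1/8
P(B) = 16/80 = 1/5
P(A|B) = P(A ∩ B) / P(B) = (1/8) / (1/5) = 5/8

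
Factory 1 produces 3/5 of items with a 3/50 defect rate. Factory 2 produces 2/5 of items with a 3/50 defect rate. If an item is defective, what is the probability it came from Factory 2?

Using Bayes' theorem:
P(F1) = 3/5, P(D|F1) = 3/50
P(F2) = 2/5, P(D|F2) = 3/50
P(D) = P(D|F1)P(F1) + P(D|F2)P(F2)
     = \frac{3}{50}
P(F2|D) = P(D|F2)P(F2) / P(D)
= \frac{2}{5}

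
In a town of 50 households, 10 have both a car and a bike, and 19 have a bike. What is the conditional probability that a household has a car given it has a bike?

P(A ∩ B) = 10/50 = 1/5
P(B) = 19/50
P(A|B) = P(A ∩ B) / P(B) = (1/5) / (19/50) = 10/19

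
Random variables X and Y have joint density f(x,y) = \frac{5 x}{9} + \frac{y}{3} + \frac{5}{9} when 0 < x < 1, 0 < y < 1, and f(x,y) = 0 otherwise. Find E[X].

E[X] = ∫_0^1 ∫_0^1 x × f(x,y) dy dx
= ∫_0^1 ∫_0^1 x × (\frac{5 x}{9} + \frac{y}{3} + \frac{5}{9}) dy dx
= \frac{59}{108}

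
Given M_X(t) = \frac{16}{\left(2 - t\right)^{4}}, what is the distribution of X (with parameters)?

The MGF M(t) = \frac{16}{\left(2 - t\right)^{4}} is the standard form for the Gamma distribution.
Comparing with the known MGF formula identifies: Gamma(shape α=4, rate β=2)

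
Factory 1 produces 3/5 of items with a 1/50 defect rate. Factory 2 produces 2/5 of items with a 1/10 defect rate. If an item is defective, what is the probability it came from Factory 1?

Using Bayes' theorem:
P(F1) = 3/5, P(D|F1) = 1/50
P(F2) = 2/5, P(D|F2) = 1/10
P(D) = P(D|F1)P(F1) + P(D|F2)P(F2)
     = \frac{13}{250}
P(F1|D) = P(D|F1)P(F1) / P(D)
= \frac{3}{13}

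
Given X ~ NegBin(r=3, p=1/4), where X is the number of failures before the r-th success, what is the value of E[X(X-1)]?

E[X(X-1)] = E[X² - X] = E[X²] - E[X]
E[X] = 9
E[X²] = Var(X) + (E[X])² = 36 + (9)² = 117
E[X(X-1)] = 117 - 9 = 108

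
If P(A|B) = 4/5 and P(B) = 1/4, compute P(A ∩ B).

By definition, P(A|B) = P(A ∩ B) / P(B)
So P(A ∩ B) = P(A|B) × P(B)
= 4/5 × 1/4
= 1/5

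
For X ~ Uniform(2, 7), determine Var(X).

For X ~ Uniform(2, 7):
Var(X) = \frac{25}{12}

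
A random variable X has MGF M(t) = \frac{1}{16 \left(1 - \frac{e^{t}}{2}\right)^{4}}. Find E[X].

To find E[X], compute M^(1)(0):
M^(1)(t) = \frac{e^{t}}{8 \left(1 - \frac{e^{t}}{2}\right)^{5}}
M^(1)(0) = 4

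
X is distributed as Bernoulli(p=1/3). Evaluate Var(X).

For X ~ Bernoulli(p=1/3):
Var(X) = \frac{2}{9}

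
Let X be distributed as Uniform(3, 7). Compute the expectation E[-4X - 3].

For X ~ Uniform(3, 7):
E[X] = 5
E[-4X - 3] = -4 × E[X] - 3 = -23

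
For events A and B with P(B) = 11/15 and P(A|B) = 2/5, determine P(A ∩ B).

By definition, P(A|B) = P(A ∩ B) / P(B)
So P(A ∩ B) = P(A|B) × P(B)
= 2/5 × 11/15
= 22/75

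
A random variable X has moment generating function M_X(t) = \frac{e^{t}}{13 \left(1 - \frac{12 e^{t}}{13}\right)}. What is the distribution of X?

The MGF M(t) = \frac{e^{t}}{13 \left(1 - \frac{12 e^{t}}{13}\right)} is the standard form for the Geometric distribution.
Comparing with the known MGF formula identifies: Geometric(p=1/13), X = trial number of first success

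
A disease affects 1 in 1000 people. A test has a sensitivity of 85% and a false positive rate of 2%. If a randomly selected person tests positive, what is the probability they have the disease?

Let D = the rare event, + = positive/flagged.
P(D) = 1/1000
P(+|D) = 85/100 = 17/20
P(+|D') = 2/100 = 1/50
P(+) = P(+|D)P(D) + P(+|D')P(D')
     = \frac{17}{20} × \frac{1}{1000} + \frac{1}{50} × \frac{999}{1000}
     = \frac{2083}{100000}
P(D|+) = P(+|D)P(D)/P(+) = \frac{85}{2083}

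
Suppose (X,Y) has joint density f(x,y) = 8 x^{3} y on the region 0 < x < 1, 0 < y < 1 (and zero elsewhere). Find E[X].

E[X] = ∫_0^1 ∫_0^1 x × f(x,y) dy dx
= ∫_0^1 ∫_0^1 x × (8 x^{3} y) dy dx
= \frac{4}{5}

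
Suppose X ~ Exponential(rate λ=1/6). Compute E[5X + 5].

For X ~ Exponential(rate λ=1/6):
E[X] = 6
E[5X + 5] = 5 × E[X] + 5 = 35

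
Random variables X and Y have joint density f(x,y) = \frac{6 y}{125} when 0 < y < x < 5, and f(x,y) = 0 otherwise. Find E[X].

f_X(x) = ∫_0^x \frac{6 y}{125} dy = \frac{3 x^{2}}{125}
E[X] = ∫_0^5 x × (\frac{3 x^{2}}{125}) dx = \frac{15}{4}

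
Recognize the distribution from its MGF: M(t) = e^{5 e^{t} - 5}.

The MGF M(t) = e^{5 e^{t} - 5} is the standard form for the Poisson distribution.
Comparing with the known MGF formula identifies: Poisson(λ=5)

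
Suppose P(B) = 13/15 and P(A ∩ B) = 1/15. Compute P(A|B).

P(A|B) = P(A ∩ B) / P(B)
= (1/15) / (13/15)
= 1/13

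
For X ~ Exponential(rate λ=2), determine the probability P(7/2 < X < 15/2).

P(7/2 < X < 15/2) = ∫_{7/2}^{15/2} f(x) dx
where f(x) = 2 e^{- 2 x}
= - \frac{1 - e^{8}}{e^{15}}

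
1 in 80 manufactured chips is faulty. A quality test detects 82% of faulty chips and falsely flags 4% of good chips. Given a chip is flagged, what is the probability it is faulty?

Let D = the rare event, + = positive/flagged.
P(D) = 1/80
P(+|D) = 82/100 = 41/50
P(+|D') = 4/100 = 1/25
P(+) = P(+|D)P(D) + P(+|D')P(D')
     = \frac{41}{50} × \frac{1}{80} + \frac{1}{25} × \frac{79}{80}
     = \frac{199}{4000}
P(D|+) = P(+|D)P(D)/P(+) = \frac{41}{199}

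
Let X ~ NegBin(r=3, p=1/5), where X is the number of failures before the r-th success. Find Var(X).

For X ~ NegBin(r=3, p=1/5), where X is the number of failures before the r-th success:
Var(X) = 60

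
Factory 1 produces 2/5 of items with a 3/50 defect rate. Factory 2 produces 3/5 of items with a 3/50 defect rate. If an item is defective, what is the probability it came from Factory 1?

Using Bayes' theorem:
P(F1) = 2/5, P(D|F1) = 3/50
P(F2) = 3/5, P(D|F2) = 3/50
P(D) = P(D|F1)P(F1) + P(D|F2)P(F2)
     = \frac{3}{50}
P(F1|D) = P(D|F1)P(F1) / P(D)
= \frac{2}{5}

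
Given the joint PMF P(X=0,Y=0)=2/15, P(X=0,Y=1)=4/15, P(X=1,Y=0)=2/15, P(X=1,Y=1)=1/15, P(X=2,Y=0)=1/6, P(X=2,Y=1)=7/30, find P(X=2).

P(X=2) = P(X=2,Y=0) + P(X=2,Y=1)
= 1/6 + 7/30
= 2/5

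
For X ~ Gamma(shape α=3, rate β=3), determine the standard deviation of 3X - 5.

For X ~ Gamma(shape α=3, rate β=3):
Var(X) = \frac{1}{3}
SD(X) = √(Var(X)) = √(\frac{1}{3}) = \frac{\sqrt{3}}{3}
SD(3X - 5) = |3| × SD(X) = 3 × \frac{\sqrt{3}}{3} = \sqrt{3}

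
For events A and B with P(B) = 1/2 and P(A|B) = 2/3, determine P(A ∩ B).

By definition, P(A|B) = P(A ∩ B) / P(B)
So P(A ∩ B) = P(A|B) × P(B)
= 2/3 × 1/2
= 1/3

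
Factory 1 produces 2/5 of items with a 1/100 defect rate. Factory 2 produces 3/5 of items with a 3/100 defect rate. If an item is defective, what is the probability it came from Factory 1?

Using Bayes' theorem:
P(F1) = 2/5, P(D|F1) = 1/100
P(F2) = 3/5, P(D|F2) = 3/100
P(D) = P(D|F1)P(F1) + P(D|F2)P(F2)
     = \frac{11}{500}
P(F1|D) = P(D|F1)P(F1) / P(D)
= \frac{2}{11}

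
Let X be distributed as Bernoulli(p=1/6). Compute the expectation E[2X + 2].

For X ~ Bernoulli(p=1/6):
E[X] = \frac{1}{6}
E[2X + 2] = 2 × E[X] + 2 = \frac{7}{3}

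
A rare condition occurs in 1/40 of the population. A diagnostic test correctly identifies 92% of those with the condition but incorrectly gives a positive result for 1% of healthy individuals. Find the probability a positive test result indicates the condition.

Let D = the rare event, + = positive/flagged.
P(D) = 1/40
P(+|D) = 92/100 = 23/25
P(+|D') = 1/100
P(+) = P(+|D)P(D) + P(+|D')P(D')
     = \frac{23}{25} × \frac{1}{40} + \frac{1}{100} × \frac{39}{40}
     = \frac{131}{4000}
P(D|+) = P(+|D)P(D)/P(+) = \frac{92}{131}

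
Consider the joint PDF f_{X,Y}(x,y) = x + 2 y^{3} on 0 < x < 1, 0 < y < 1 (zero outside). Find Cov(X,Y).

E[XY] = ∫∫ xy × f(x,y) dx dy = \frac{11}{30}
E[X] = \frac{7}{12}
E[Y] = \frac{13}{20}
Cov(X,Y) = E[XY] - E[X]E[Y] = - \frac{1}{80}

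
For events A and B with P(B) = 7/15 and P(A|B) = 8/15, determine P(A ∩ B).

By definition, P(A|B) = P(A ∩ B) / P(B)
So P(A ∩ B) = P(A|B) × P(B)
= 8/15 × 7/15
= 56/225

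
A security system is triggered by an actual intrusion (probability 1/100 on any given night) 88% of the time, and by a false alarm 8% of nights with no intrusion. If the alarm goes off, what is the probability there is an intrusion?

Let D = the rare event, + = positive/flagged.
P(D) = 1/100
P(+|D) = 88/100 = 22/25
P(+|D') = 8/100 = 2/25
P(+) = P(+|D)P(D) + P(+|D')P(D')
     = \frac{22}{25} × \frac{1}{100} + \frac{2}{25} × \frac{99}{100}
     = \frac{11}{125}
P(D|+) = P(+|D)P(D)/P(+) = \frac{1}{10}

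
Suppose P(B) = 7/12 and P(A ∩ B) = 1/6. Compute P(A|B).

P(A|B) = P(A ∩ B) / P(B)
= (1/6) / (7/12)
= 2/7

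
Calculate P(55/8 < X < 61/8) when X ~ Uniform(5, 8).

P(55/8 < X < 61/8) = ∫_{55/8}^{61/8} f(x) dx
where f(x) = \frac{1}{3}
= \frac{1}{4}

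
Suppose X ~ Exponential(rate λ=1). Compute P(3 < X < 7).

P(3 < X < 7) = ∫_{3}^{7} f(x) dx
where f(x) = e^{- x}
= - \frac{1 - e^{4}}{e^{7}}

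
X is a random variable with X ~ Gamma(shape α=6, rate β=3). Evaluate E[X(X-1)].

E[X(X-1)] = E[X² - X] = E[X²] - E[X]
E[X] = 2
E[X²] = Var(X) + (E[X])² = \frac{2}{3} + (2)² = \frac{14}{3}
E[X(X-1)] = \frac{14}{3} - 2 = \frac{8}{3}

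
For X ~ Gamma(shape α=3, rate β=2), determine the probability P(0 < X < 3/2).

P(0 < X < 3/2) = ∫_{0}^{3/2} f(x) dx
where f(x) = 4 x^{2} e^{- 2 x}
= 1 - \frac{17}{2 e^{3}}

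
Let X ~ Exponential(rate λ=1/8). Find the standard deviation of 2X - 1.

For X ~ Exponential(rate λ=1/8):
Var(X) = 64
SD(X) = √(Var(X)) = √(64) = 8
SD(2X - 1) = |2| × SD(X) = 2 × 8 = 16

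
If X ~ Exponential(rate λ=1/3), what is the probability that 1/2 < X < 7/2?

P(1/2 < X < 7/2) = ∫_{1/2}^{7/2} f(x) dx
where f(x) = \frac{e^{- \frac{x}{3}}}{3}
= - \frac{1 - e}{e^{\frac{7}{6}}}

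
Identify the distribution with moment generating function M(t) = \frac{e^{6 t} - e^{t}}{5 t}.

The MGF M(t) = \frac{e^{6 t} - e^{t}}{5 t} is the standard form for the Uniform distribution.
Comparing with the known MGF formula identifies: Uniform(1, 6)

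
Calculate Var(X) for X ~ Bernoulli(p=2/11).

For X ~ Bernoulli(p=2/11):
Var(X) = \frac{18}{121}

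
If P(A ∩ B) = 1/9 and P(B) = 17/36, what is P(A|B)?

P(A|B) = P(A ∩ B) / P(B)
= (1/9) / (17/36)
= 4/17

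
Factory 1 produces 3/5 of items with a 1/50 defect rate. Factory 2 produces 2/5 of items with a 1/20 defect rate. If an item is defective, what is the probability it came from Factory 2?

Using Bayes' theorem:
P(F1) = 3/5, P(D|F1) = 1/50
P(F2) = 2/5, P(D|F2) = 1/20
P(D) = P(D|F1)P(F1) + P(D|F2)P(F2)
     = \frac{4}{125}
P(F2|D) = P(D|F2)P(F2) / P(D)
= \frac{5}{8}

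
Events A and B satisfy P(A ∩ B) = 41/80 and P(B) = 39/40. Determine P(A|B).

P(A|B) = P(A ∩ B) / P(B)
= (41/80) / (39/40)
= 41/78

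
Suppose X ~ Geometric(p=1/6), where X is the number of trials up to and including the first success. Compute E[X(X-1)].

E[X(X-1)] = E[X² - X] = E[X²] - E[X]
E[X] = 6
E[X²] = Var(X) + (E[X])² = 30 + (6)² = 66
E[X(X-1)] = 66 - 6 = 60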